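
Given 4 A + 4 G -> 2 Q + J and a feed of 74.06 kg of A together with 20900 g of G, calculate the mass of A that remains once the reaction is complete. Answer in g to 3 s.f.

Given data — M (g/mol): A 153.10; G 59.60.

n(A) = 74.06×1000 / 153.10 = 483.7 mol
n(G) = 20900 / 59.60 = 350.7 mol
n/ν for A = 483.7/4 = 120.9
n/ν for G = 350.7/4 = 87.68
Smallest n/ν is G → limiting reagent.
A consumed = (4/4) × 350.7 = 350.7 mol
A remaining = 483.7 − 350.7 = 133.0 mol
mass = 133.0 × 153.10 = 20360 g

20400 g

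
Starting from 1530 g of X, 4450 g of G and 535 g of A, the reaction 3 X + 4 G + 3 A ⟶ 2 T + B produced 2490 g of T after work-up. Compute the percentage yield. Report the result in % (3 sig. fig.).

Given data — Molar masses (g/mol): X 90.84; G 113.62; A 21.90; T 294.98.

75.2 %

n(X) = 1530 / 90.84 = 16.84 mol
n(G) = 4450 / 113.62 = 39.17 mol
n(A) = 535.0 / 21.90 = 24.43 mol
n/ν for X = 16.84/3 = 5.613
n/ν for G = 39.17/4 = 9.793
n/ν for A = 24.43/3 = 8.143
Smallest n/ν is X → limiting reagent.
theoretical n(T) = (2/3) × 16.84 = 11.23 mol → 3313 g
% yield = 2490 / 3313 × 100 = 75.16 %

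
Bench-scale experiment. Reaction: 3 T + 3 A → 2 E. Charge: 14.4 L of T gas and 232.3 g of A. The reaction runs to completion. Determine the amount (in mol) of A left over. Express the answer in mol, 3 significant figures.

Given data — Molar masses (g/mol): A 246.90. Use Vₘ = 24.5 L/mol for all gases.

0.353 mol

n(T) = 14.40 / 24.5 = 0.5878 mol
n(A) = 232.3 / 246.90 = 0.9409 mol
n/ν for T = 0.5878/3 = 0.1959
n/ν for A = 0.9409/3 = 0.3136
Smallest n/ν is T → limiting reagent.
A consumed = (3/3) × 0.5878 = 0.5878 mol
A remaining = 0.9409 − 0.5878 = 0.3531 mol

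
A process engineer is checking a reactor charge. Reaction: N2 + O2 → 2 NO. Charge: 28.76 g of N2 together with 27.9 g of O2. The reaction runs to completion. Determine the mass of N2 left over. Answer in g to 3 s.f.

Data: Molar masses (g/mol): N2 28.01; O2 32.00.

n(N2) = 28.76 / 28.01 = 1.027 mol
n(O2) = 27.90 / 32.00 = 0.8719 mol
n/ν → N2: 1.027, O2: 0.8719; O2 is limiting.
N2 consumed = (1/1) × 0.8719 = 0.8719 mol
N2 remaining = 1.027 − 0.8719 = 0.1551 mol
mass = 0.1551 × 28.01 = 4.344 g

4.34 g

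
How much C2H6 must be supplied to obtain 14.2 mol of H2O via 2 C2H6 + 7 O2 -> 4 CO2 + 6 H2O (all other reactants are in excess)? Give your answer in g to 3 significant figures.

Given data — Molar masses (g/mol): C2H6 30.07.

142 g

n(H2O) = 14.20 mol
n(C2H6) = (2/6) × 14.20 = 4.733 mol
mass = 4.733 × 30.07 = 142.3 g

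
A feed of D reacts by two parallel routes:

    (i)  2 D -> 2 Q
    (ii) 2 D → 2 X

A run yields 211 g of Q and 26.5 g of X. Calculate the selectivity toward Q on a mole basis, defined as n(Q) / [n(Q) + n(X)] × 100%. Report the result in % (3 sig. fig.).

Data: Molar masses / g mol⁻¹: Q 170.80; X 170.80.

88.8 %

n(Q) = 211 / 170.80 = 1.235 mol
n(X) = 26.5 / 170.80 = 0.1552 mol
selectivity = 1.235/(1.235+0.1552) × 100 = 88.84 %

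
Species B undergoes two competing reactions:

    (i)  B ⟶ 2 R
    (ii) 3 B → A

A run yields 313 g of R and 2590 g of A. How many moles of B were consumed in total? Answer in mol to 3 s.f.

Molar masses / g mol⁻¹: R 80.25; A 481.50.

n(R) = 313 / 80.25 = 3.900 mol
n(A) = 2590 / 481.50 = 5.379 mol
n(B) via (i) = (1/2)×3.900 = 1.950 mol
n(B) via (ii) = (3/1)×5.379 = 16.14 mol
total n(B) = 1.950 + 16.14 = 18.09 mol

18.1 mol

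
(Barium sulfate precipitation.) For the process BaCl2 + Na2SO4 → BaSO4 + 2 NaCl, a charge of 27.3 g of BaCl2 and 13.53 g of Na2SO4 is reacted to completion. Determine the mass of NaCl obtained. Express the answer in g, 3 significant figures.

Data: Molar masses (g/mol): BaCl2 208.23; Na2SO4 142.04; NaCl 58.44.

11.1 g

n(BaCl2) = 27.30 / 208.23 = 0.1311 mol
n(Na2SO4) = 13.53 / 142.04 = 0.09525 mol
n/ν → BaCl2: 0.1311, Na2SO4: 0.09525; Na2SO4 is limiting.
n(NaCl) = (2/1) × 0.09525 = 0.1905 mol
mass = 0.1905 × 58.44 = 11.13 g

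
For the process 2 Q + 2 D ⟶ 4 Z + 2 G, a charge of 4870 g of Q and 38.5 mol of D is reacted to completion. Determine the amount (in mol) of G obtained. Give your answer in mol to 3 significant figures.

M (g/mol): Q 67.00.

n(Q) = 4870 / 67.00 = 72.69 mol
n(D) = 38.50 mol
n/ν for Q = 72.69/2 = 36.35
n/ν for D = 38.50/2 = 19.25
Smallest n/ν is D → limiting reagent.
n(G) = (2/2) × 38.50 = 38.50 mol

38.5 mol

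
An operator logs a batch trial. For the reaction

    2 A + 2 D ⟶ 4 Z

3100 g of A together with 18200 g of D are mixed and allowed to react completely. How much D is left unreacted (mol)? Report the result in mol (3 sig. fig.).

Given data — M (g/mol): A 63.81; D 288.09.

n(A) = 3100 / 63.81 = 48.58 mol
n(D) = 18200 / 288.09 = 63.17 mol
n/ν for A = 48.58/2 = 24.29
n/ν for D = 63.17/2 = 31.59
Smallest n/ν is A → limiting reagent.
D consumed = (2/2) × 48.58 = 48.58 mol
D remaining = 63.17 − 48.58 = 14.59 mol

14.6 mol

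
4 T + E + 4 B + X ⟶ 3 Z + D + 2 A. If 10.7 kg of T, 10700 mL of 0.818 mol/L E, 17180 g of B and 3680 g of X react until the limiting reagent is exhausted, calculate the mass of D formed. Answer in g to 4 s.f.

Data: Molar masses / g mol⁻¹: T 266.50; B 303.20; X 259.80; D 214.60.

1878 g

n(T) = 10.70×1000 / 266.50 = 40.15 mol
n(E) = 0.818 × 10700/1000 = 8.753 mol
n(B) = 17180 / 303.20 = 56.66 mol
n(X) = 3680 / 259.80 = 14.16 mol
n/ν for T = 40.15/4 = 10.04
n/ν for E = 8.753/1 = 8.753
n/ν for B = 56.66/4 = 14.17
n/ν for X = 14.16/1 = 14.16
Smallest n/ν is E → limiting reagent.
n(D) = (1/1) × 8.753 = 8.753 mol
mass = 8.753 × 214.60 = 1878 g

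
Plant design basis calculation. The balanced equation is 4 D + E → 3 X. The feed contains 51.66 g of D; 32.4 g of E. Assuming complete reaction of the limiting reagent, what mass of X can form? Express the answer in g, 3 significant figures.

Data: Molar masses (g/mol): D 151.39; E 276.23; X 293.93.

n(D) = 51.66 / 151.39 = 0.3412 mol
n(E) = 32.40 / 276.23 = 0.1173 mol
n/ν for D = 0.3412/4 = 0.08530
n/ν for E = 0.1173/1 = 0.1173
Smallest n/ν is D → limiting reagent.
n(X) = (3/4) × 0.3412 = 0.2559 mol
mass = 0.2559 × 293.93 = 75.22 g

75.2 g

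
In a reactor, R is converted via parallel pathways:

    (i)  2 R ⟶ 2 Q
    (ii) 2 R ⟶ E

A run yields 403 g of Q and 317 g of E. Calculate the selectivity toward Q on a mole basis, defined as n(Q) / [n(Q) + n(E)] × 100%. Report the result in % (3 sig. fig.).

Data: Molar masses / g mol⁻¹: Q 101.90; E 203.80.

n(Q) = 403 / 101.90 = 3.955 mol
n(E) = 317 / 203.80 = 1.555 mol
selectivity = 3.955/(3.955+1.555) × 100 = 71.78 %

71.8 %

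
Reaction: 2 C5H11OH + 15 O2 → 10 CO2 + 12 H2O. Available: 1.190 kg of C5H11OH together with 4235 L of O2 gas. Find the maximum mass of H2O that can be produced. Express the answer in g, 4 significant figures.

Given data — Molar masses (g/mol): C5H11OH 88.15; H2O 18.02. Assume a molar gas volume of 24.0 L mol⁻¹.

1460 g

n(C5H11OH) = 1.190×1000 / 88.15 = 13.50 mol
n(O2) = 4235 / 24.0 = 176.5 mol
n/ν → C5H11OH: 6.750, O2: 11.77; C5H11OH is limiting.
n(H2O) = (12/2) × 13.50 = 81.00 mol
mass = 81.00 × 18.02 = 1460 g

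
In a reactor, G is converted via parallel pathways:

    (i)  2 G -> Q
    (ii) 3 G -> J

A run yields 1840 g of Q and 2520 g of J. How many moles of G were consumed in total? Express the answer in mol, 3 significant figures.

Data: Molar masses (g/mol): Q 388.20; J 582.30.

n(Q) = 1840 / 388.20 = 4.740 mol
n(J) = 2520 / 582.30 = 4.328 mol
n(G) via (i) = (2/1)×4.740 = 9.480 mol
n(G) via (ii) = (3/1)×4.328 = 12.98 mol
total n(G) = 9.480 + 12.98 = 22.46 mol

22.5 mol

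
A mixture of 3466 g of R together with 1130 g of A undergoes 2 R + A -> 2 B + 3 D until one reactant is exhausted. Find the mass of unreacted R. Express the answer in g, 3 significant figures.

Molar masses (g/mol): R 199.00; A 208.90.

1310 g

n(R) = 3466 / 199.00 = 17.42 mol
n(A) = 1130 / 208.90 = 5.409 mol
n/ν for R = 17.42/2 = 8.710
n/ν for A = 5.409/1 = 5.409
Smallest n/ν is A → limiting reagent.
R consumed = (2/1) × 5.409 = 10.82 mol
R remaining = 17.42 − 10.82 = 6.600 mol
mass = 6.600 × 199.00 = 1313 g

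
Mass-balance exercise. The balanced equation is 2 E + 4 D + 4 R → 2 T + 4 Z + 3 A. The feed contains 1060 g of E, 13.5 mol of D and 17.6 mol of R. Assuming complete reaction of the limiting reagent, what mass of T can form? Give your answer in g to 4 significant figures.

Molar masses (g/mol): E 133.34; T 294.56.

n(E) = 1060 / 133.34 = 7.950 mol
n(D) = 13.50 mol
n(R) = 17.60 mol
n/ν for E = 7.950/2 = 3.975
n/ν for D = 13.50/4 = 3.375
n/ν for R = 17.60/4 = 4.400
Smallest n/ν is D → limiting reagent.
n(T) = (2/4) × 13.50 = 6.750 mol
mass = 6.750 × 294.56 = 1988 g

1988 g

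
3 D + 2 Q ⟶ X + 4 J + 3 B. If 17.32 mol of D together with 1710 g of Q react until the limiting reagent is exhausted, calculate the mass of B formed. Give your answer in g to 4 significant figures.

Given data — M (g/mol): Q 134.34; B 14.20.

n(D) = 17.32 mol
n(Q) = 1710 / 134.34 = 12.73 mol
n/ν for D = 17.32/3 = 5.773
n/ν for Q = 12.73/2 = 6.365
Smallest n/ν is D → limiting reagent.
n(B) = (3/3) × 17.32 = 17.32 mol
mass = 17.32 × 14.20 = 245.9 g

245.9 g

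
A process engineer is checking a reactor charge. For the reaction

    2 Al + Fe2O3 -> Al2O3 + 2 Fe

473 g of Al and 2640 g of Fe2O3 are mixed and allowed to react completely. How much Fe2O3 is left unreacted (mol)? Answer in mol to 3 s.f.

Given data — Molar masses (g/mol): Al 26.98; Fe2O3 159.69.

n(Al) = 473.0 / 26.98 = 17.53 mol
n(Fe2O3) = 2640 / 159.69 = 16.53 mol
n/ν for Al = 17.53/2 = 8.765
n/ν for Fe2O3 = 16.53/1 = 16.53
Smallest n/ν is Al → limiting reagent.
Fe2O3 consumed = (1/2) × 17.53 = 8.765 mol
Fe2O3 remaining = 16.53 − 8.765 = 7.765 mol

7.77 mol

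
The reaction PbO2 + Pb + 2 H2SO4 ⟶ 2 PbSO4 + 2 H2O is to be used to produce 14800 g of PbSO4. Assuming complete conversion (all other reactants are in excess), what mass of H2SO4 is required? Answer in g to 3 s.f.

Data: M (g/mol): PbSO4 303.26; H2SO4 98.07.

4790 g

n(PbSO4) = 14800 / 303.26 = 48.80 mol
n(H2SO4) = (2/2) × 48.80 = 48.80 mol
mass = 48.80 × 98.07 = 4786 g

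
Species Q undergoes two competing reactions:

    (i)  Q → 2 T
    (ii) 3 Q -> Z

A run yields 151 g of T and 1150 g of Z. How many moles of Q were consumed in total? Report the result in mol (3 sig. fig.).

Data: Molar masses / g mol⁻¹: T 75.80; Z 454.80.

n(T) = 151 / 75.80 = 1.992 mol
n(Z) = 1150 / 454.80 = 2.529 mol
n(Q) via (i) = (1/2)×1.992 = 0.9960 mol
n(Q) via (ii) = (3/1)×2.529 = 7.587 mol
total n(Q) = 0.9960 + 7.587 = 8.583 mol

8.58 mol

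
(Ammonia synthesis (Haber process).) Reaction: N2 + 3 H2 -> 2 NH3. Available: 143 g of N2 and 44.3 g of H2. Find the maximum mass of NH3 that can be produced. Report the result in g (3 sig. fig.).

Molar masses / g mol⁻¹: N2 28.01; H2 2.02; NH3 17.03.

n(N2) = 143.0 / 28.01 = 5.105 mol
n(H2) = 44.30 / 2.02 = 21.93 mol
n/ν for N2 = 5.105/1 = 5.105
n/ν for H2 = 21.93/3 = 7.310
Smallest n/ν is N2 → limiting reagent.
n(NH3) = (2/1) × 5.105 = 10.21 mol
mass = 10.21 × 17.03 = 173.9 g

174 g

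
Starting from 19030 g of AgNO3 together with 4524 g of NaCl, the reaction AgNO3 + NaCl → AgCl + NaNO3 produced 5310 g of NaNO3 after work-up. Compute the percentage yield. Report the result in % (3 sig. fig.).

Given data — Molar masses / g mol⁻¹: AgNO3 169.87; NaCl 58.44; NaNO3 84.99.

n(AgNO3) = 19030 / 169.87 = 112.0 mol
n(NaCl) = 4524 / 58.44 = 77.41 mol
n/ν → AgNO3: 112.0, NaCl: 77.41; NaCl is limiting.
theoretical n(NaNO3) = (1/1) × 77.41 = 77.41 mol → 6579 g
% yield = 5310 / 6579 × 100 = 80.71 %

80.7 %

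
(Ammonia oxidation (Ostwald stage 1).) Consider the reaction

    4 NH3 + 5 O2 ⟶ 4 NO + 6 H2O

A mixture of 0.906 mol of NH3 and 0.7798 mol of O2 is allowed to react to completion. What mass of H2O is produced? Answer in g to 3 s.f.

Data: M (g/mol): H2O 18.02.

n(NH3) = 0.9060 mol
n(O2) = 0.7798 mol
n/ν for NH3 = 0.9060/4 = 0.2265
n/ν for O2 = 0.7798/5 = 0.1560
Smallest n/ν is O2 → limiting reagent.
n(H2O) = (6/5) × 0.7798 = 0.9358 mol
mass = 0.9358 × 18.02 = 16.86 g

16.9 g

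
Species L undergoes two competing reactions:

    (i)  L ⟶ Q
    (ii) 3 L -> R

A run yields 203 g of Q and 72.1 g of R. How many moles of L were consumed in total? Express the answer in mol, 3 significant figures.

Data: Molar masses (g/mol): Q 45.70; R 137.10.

n(Q) = 203 / 45.70 = 4.442 mol
n(R) = 72.1 / 137.10 = 0.5259 mol
n(L) via (i) = (1/1)×4.442 = 4.442 mol
n(L) via (ii) = (3/1)×0.5259 = 1.578 mol
total n(L) = 4.442 + 1.578 = 6.020 mol

6.02 mol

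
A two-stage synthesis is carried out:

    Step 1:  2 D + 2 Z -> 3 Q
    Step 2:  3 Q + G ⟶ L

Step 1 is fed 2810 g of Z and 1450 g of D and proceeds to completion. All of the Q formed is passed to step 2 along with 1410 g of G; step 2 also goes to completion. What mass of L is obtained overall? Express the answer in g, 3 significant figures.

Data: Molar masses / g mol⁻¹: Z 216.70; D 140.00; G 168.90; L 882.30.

Step 1:
n(Z) = 2810 / 216.70 = 12.97 mol
n(D) = 1450 / 140.00 = 10.36 mol
n/ν → Z: 6.485, D: 5.180; D is limiting.
n(Q) produced = (3/2) × 10.36 = 15.54 mol
Step 2:
n(Q) available = 15.54 mol
n(G) = 1410 / 168.90 = 8.348 mol
n/ν → Q: 5.180, G: 8.348; Q is limiting.
n(L) = (1/3) × 15.54 = 5.180 mol
mass = 5.180 × 882.30 = 4570 g

4570 g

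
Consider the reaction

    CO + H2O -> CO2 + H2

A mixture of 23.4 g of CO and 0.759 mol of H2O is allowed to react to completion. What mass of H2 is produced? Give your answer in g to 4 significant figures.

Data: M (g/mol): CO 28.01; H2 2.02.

n(CO) = 23.40 / 28.01 = 0.8354 mol
n(H2O) = 0.7590 mol
n/ν → CO: 0.8354, H2O: 0.7590; H2O is limiting.
n(H2) = (1/1) × 0.7590 = 0.7590 mol
mass = 0.7590 × 2.02 = 1.533 g

1.533 g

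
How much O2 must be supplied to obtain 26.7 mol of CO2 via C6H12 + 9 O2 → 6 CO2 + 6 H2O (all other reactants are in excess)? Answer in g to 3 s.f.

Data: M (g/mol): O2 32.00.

n(CO2) = 26.70 mol
n(O2) = (9/6) × 26.70 = 40.05 mol
mass = 40.05 × 32.00 = 1282 g

1280 g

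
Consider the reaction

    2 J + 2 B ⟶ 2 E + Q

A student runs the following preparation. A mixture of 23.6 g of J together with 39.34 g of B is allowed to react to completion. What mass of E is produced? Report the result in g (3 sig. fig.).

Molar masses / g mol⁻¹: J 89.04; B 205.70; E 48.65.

9.30 g

n(J) = 23.60 / 89.04 = 0.2650 mol
n(B) = 39.34 / 205.70 = 0.1912 mol
n/ν → J: 0.1325, B: 0.09560; B is limiting.
n(E) = (2/2) × 0.1912 = 0.1912 mol
mass = 0.1912 × 48.65 = 9.302 g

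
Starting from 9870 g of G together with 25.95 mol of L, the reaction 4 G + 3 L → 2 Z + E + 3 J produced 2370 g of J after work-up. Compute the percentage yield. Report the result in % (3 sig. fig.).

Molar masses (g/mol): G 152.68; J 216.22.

42.2 %

n(G) = 9870 / 152.68 = 64.65 mol
n(L) = 25.95 mol
n/ν for G = 64.65/4 = 16.16
n/ν for L = 25.95/3 = 8.650
Smallest n/ν is L → limiting reagent.
theoretical n(J) = (3/3) × 25.95 = 25.95 mol → 5611 g
% yield = 2370 / 5611 × 100 = 42.24 %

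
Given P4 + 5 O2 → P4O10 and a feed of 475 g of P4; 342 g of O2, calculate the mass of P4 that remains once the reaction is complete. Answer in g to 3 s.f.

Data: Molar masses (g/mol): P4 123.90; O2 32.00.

210 g

n(P4) = 475.0 / 123.90 = 3.834 mol
n(O2) = 342.0 / 32.00 = 10.69 mol
n/ν for P4 = 3.834/1 = 3.834
n/ν for O2 = 10.69/5 = 2.138
Smallest n/ν is O2 → limiting reagent.
P4 consumed = (1/5) × 10.69 = 2.138 mol
P4 remaining = 3.834 − 2.138 = 1.696 mol
mass = 1.696 × 123.90 = 210.1 g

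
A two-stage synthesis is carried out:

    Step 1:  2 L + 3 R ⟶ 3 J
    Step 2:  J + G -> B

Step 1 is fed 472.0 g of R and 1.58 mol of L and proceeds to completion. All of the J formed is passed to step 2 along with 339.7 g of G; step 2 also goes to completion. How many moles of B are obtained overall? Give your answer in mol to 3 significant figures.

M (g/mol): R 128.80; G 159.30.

Step 1:
n(R) = 472.0 / 128.80 = 3.665 mol
n(L) = 1.580 mol
n/ν for R = 3.665/3 = 1.222
n/ν for L = 1.580/2 = 0.7900
Smallest n/ν is L → limiting reagent.
n(J) produced = (3/2) × 1.580 = 2.370 mol
Step 2:
n(J) available = 2.370 mol
n(G) = 339.7 / 159.30 = 2.132 mol
n/ν for J = 2.370/1 = 2.370
n/ν for G = 2.132/1 = 2.132
Smallest n/ν is G → limiting reagent.
n(B) = (1/1) × 2.132 = 2.132 mol

2.13 mol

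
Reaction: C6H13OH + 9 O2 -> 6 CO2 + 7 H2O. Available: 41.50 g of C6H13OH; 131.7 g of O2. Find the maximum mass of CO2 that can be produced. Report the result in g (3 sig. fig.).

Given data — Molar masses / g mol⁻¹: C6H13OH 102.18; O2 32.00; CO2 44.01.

107 g

n(C6H13OH) = 41.50 / 102.18 = 0.4061 mol
n(O2) = 131.7 / 32.00 = 4.116 mol
n/ν → C6H13OH: 0.4061, O2: 0.4573; C6H13OH is limiting.
n(CO2) = (6/1) × 0.4061 = 2.437 mol
mass = 2.437 × 44.01 = 107.3 g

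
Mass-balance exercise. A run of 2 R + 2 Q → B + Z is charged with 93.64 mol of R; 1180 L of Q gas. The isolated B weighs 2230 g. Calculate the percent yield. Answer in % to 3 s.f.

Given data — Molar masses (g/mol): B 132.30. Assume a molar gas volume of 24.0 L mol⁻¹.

68.6 %

n(R) = 93.64 mol
n(Q) = 1180 / 24.0 = 49.17 mol
n/ν for R = 93.64/2 = 46.82
n/ν for Q = 49.17/2 = 24.59
Smallest n/ν is Q → limiting reagent.
theoretical n(B) = (1/2) × 49.17 = 24.59 mol → 3253 g
% yield = 2230 / 3253 × 100 = 68.55 %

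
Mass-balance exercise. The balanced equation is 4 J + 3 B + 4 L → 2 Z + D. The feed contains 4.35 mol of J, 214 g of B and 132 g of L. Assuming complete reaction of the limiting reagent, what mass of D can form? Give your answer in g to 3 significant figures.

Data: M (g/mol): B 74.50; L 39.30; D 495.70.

416 g

n(J) = 4.350 mol
n(B) = 214.0 / 74.50 = 2.872 mol
n(L) = 132.0 / 39.30 = 3.359 mol
n/ν → J: 1.088, B: 0.9573, L: 0.8398; L is limiting.
n(D) = (1/4) × 3.359 = 0.8398 mol
mass = 0.8398 × 495.70 = 416.3 g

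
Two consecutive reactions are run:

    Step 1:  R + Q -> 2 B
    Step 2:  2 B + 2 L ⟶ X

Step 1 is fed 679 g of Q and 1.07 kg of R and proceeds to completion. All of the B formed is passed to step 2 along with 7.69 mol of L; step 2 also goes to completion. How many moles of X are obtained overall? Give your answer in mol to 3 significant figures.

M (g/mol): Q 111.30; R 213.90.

Step 1:
n(Q) = 679.0 / 111.30 = 6.101 mol
n(R) = 1.070×1000 / 213.90 = 5.002 mol
n/ν for Q = 6.101/1 = 6.101
n/ν for R = 5.002/1 = 5.002
Smallest n/ν is R → limiting reagent.
n(B) produced = (2/1) × 5.002 = 10.00 mol
Step 2:
n(B) available = 10.00 mol
n(L) = 7.690 mol
n/ν for B = 10.00/2 = 5.000
n/ν for L = 7.690/2 = 3.845
Smallest n/ν is L → limiting reagent.
n(X) = (1/2) × 7.690 = 3.845 mol

3.85 mol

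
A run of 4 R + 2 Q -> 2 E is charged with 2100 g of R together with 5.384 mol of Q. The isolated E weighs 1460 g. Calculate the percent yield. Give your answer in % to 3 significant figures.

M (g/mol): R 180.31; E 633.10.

42.8 %

n(R) = 2100 / 180.31 = 11.65 mol
n(Q) = 5.384 mol
n/ν for R = 11.65/4 = 2.913
n/ν for Q = 5.384/2 = 2.692
Smallest n/ν is Q → limiting reagent.
theoretical n(E) = (2/2) × 5.384 = 5.384 mol → 3409 g
% yield = 1460 / 3409 × 100 = 42.83 %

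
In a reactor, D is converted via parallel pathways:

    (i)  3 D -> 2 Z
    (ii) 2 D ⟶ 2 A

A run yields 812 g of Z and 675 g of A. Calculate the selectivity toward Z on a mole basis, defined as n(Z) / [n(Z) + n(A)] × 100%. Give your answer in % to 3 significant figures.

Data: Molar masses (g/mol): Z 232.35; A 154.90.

44.5 %

n(Z) = 812 / 232.35 = 3.495 mol
n(A) = 675 / 154.90 = 4.358 mol
selectivity = 3.495/(3.495+4.358) × 100 = 44.51 %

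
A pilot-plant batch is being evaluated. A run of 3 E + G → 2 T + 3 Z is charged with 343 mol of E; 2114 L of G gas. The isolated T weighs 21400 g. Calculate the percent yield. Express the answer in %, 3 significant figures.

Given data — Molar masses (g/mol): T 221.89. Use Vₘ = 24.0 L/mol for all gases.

n(E) = 343.0 mol
n(G) = 2114 / 24.0 = 88.08 mol
n/ν → E: 114.3, G: 88.08; G is limiting.
theoretical n(T) = (2/1) × 88.08 = 176.2 mol → 39100 g
% yield = 21400 / 39100 × 100 = 54.73 %

54.7 %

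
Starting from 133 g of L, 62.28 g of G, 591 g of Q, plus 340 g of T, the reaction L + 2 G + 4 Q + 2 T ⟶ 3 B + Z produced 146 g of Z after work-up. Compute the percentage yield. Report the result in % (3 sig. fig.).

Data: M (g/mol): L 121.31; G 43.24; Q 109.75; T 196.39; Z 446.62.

45.4 %

n(L) = 133.0 / 121.31 = 1.096 mol
n(G) = 62.28 / 43.24 = 1.440 mol
n(Q) = 591.0 / 109.75 = 5.385 mol
n(T) = 340.0 / 196.39 = 1.731 mol
n/ν → L: 1.096, G: 0.7200, Q: 1.346, T: 0.8655; G is limiting.
theoretical n(Z) = (1/2) × 1.440 = 0.7200 mol → 321.6 g
% yield = 146 / 321.6 × 100 = 45.40 %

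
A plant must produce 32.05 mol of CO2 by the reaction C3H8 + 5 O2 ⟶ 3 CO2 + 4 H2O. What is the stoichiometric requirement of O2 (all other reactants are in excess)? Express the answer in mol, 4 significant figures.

n(CO2) = 32.05 mol
n(O2) = (5/3) × 32.05 = 53.42 mol

53.42 mol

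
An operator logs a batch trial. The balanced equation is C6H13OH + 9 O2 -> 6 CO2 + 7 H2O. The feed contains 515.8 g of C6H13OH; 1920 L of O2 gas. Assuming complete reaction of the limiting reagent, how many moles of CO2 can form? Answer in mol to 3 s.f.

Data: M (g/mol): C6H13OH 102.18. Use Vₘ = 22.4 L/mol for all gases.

30.3 mol

n(C6H13OH) = 515.8 / 102.18 = 5.048 mol
n(O2) = 1920 / 22.4 = 85.71 mol
n/ν → C6H13OH: 5.048, O2: 9.523; C6H13OH is limiting.
n(CO2) = (6/1) × 5.048 = 30.29 mol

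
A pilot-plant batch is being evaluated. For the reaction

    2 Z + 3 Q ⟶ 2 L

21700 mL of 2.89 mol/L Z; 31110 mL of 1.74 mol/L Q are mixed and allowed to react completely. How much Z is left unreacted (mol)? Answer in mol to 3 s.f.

26.6 mol

n(Z) = 2.89 × 21700/1000 = 62.71 mol
n(Q) = 1.74 × 31110/1000 = 54.13 mol
n/ν → Z: 31.36, Q: 18.04; Q is limiting.
Z consumed = (2/3) × 54.13 = 36.09 mol
Z remaining = 62.71 − 36.09 = 26.62 mol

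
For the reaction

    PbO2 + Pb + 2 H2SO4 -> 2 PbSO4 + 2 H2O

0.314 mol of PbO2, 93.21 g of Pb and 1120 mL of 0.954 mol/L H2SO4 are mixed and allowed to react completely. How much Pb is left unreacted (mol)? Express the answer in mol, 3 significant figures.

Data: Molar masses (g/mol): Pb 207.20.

0.136 mol

n(PbO2) = 0.3140 mol
n(Pb) = 93.21 / 207.20 = 0.4499 mol
n(H2SO4) = 0.954 × 1120/1000 = 1.068 mol
n/ν for PbO2 = 0.3140/1 = 0.3140
n/ν for Pb = 0.4499/1 = 0.4499
n/ν for H2SO4 = 1.068/2 = 0.5340
Smallest n/ν is PbO2 → limiting reagent.
Pb consumed = (1/1) × 0.3140 = 0.3140 mol
Pb remaining = 0.4499 − 0.3140 = 0.1359 mol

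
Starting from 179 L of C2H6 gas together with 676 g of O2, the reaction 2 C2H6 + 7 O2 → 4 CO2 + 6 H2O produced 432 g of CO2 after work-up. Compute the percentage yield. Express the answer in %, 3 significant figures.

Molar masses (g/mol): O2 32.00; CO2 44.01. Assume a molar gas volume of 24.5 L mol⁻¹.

81.3 %

n(C2H6) = 179.0 / 24.5 = 7.306 mol
n(O2) = 676.0 / 32.00 = 21.13 mol
n/ν → C2H6: 3.653, O2: 3.019; O2 is limiting.
theoretical n(CO2) = (4/7) × 21.13 = 12.07 mol → 531.2 g
% yield = 432 / 531.2 × 100 = 81.33 %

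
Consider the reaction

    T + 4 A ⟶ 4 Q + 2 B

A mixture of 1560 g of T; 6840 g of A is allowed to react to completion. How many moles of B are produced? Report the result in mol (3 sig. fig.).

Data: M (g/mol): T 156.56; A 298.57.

11.5 mol

n(T) = 1560 / 156.56 = 9.964 mol
n(A) = 6840 / 298.57 = 22.91 mol
n/ν → T: 9.964, A: 5.728; A is limiting.
n(B) = (2/4) × 22.91 = 11.46 mol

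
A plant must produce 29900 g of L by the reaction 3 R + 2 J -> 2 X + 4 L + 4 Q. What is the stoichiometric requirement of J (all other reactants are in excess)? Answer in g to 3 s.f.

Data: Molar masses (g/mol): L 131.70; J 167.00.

19000 g

n(L) = 29900 / 131.70 = 227.0 mol
n(J) = (2/4) × 227.0 = 113.5 mol
mass = 113.5 × 167.00 = 18950 g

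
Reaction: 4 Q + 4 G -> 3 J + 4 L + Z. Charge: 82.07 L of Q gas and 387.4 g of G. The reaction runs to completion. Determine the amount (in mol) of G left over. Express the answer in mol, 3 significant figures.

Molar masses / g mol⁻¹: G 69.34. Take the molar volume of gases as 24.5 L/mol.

n(Q) = 82.07 / 24.5 = 3.350 mol
n(G) = 387.4 / 69.34 = 5.587 mol
n/ν for Q = 3.350/4 = 0.8375
n/ν for G = 5.587/4 = 1.397
Smallest n/ν is Q → limiting reagent.
G consumed = (4/4) × 3.350 = 3.350 mol
G remaining = 5.587 − 3.350 = 2.237 mol

2.24 mol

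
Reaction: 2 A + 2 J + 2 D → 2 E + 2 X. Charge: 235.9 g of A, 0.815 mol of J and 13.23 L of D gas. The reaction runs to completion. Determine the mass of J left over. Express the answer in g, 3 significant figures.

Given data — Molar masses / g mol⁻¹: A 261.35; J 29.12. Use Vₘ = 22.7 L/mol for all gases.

6.76 g

n(A) = 235.9 / 261.35 = 0.9026 mol
n(J) = 0.8150 mol
n(D) = 13.23 / 22.7 = 0.5828 mol
n/ν for A = 0.9026/2 = 0.4513
n/ν for J = 0.8150/2 = 0.4075
n/ν for D = 0.5828/2 = 0.2914
Smallest n/ν is D → limiting reagent.
J consumed = (2/2) × 0.5828 = 0.5828 mol
J remaining = 0.8150 − 0.5828 = 0.2322 mol
mass = 0.2322 × 29.12 = 6.762 g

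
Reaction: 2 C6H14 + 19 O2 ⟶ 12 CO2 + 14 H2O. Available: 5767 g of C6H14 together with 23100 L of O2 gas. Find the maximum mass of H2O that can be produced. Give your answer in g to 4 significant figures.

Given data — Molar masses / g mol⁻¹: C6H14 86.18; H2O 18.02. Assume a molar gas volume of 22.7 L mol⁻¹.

n(C6H14) = 5767 / 86.18 = 66.92 mol
n(O2) = 23100 / 22.7 = 1018 mol
n/ν → C6H14: 33.46, O2: 53.58; C6H14 is limiting.
n(H2O) = (14/2) × 66.92 = 468.4 mol
mass = 468.4 × 18.02 = 8441 g

8441 g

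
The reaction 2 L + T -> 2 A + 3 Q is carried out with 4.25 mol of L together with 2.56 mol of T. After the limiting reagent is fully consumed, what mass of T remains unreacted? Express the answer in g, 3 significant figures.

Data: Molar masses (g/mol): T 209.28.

91.0 g

n(L) = 4.250 mol
n(T) = 2.560 mol
n/ν for L = 4.250/2 = 2.125
n/ν for T = 2.560/1 = 2.560
Smallest n/ν is L → limiting reagent.
T consumed = (1/2) × 4.250 = 2.125 mol
T remaining = 2.560 − 2.125 = 0.4350 mol
mass = 0.4350 × 209.28 = 91.04 g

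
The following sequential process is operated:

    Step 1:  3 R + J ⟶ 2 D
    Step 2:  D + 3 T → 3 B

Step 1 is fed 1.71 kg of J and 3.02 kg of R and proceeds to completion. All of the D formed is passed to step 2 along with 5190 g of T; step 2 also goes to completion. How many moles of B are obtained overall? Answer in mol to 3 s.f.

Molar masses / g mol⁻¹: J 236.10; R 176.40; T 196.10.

Step 1:
n(J) = 1.710×1000 / 236.10 = 7.243 mol
n(R) = 3.020×1000 / 176.40 = 17.12 mol
n/ν for J = 7.243/1 = 7.243
n/ν for R = 17.12/3 = 5.707
Smallest n/ν is R → limiting reagent.
n(D) produced = (2/3) × 17.12 = 11.41 mol
Step 2:
n(D) available = 11.41 mol
n(T) = 5190 / 196.10 = 26.47 mol
n/ν for D = 11.41/1 = 11.41
n/ν for T = 26.47/3 = 8.823
Smallest n/ν is T → limiting reagent.
n(B) = (3/3) × 26.47 = 26.47 mol

26.5 mol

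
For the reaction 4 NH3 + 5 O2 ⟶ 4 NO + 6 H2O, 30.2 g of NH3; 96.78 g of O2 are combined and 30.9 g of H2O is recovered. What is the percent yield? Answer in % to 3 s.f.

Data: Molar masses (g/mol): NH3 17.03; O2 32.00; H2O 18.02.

n(NH3) = 30.20 / 17.03 = 1.773 mol
n(O2) = 96.78 / 32.00 = 3.024 mol
n/ν for NH3 = 1.773/4 = 0.4433
n/ν for O2 = 3.024/5 = 0.6048
Smallest n/ν is NH3 → limiting reagent.
theoretical n(H2O) = (6/4) × 1.773 = 2.660 mol → 47.93 g
% yield = 30.9 / 47.93 × 100 = 64.47 %

64.5 %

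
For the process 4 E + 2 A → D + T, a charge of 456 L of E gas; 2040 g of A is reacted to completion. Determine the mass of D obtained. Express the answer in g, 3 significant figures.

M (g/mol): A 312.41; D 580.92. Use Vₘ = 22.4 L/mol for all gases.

1900 g

n(E) = 456.0 / 22.4 = 20.36 mol
n(A) = 2040 / 312.41 = 6.530 mol
n/ν for E = 20.36/4 = 5.090
n/ν for A = 6.530/2 = 3.265
Smallest n/ν is A → limiting reagent.
n(D) = (1/2) × 6.530 = 3.265 mol
mass = 3.265 × 580.92 = 1897 g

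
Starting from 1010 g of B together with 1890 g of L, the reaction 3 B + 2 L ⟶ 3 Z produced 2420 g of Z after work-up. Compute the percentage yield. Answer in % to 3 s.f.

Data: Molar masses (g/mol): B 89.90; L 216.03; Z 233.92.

n(B) = 1010 / 89.90 = 11.23 mol
n(L) = 1890 / 216.03 = 8.749 mol
n/ν for B = 11.23/3 = 3.743
n/ν for L = 8.749/2 = 4.375
Smallest n/ν is B → limiting reagent.
theoretical n(Z) = (3/3) × 11.23 = 11.23 mol → 2627 g
% yield = 2420 / 2627 × 100 = 92.12 %

92.1 %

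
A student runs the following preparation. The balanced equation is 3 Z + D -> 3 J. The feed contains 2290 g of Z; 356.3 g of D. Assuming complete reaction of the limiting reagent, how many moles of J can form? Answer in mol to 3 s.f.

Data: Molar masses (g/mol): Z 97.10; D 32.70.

n(Z) = 2290 / 97.10 = 23.58 mol
n(D) = 356.3 / 32.70 = 10.90 mol
n/ν for Z = 23.58/3 = 7.860
n/ν for D = 10.90/1 = 10.90
Smallest n/ν is Z → limiting reagent.
n(J) = (3/3) × 23.58 = 23.58 mol

23.6 mol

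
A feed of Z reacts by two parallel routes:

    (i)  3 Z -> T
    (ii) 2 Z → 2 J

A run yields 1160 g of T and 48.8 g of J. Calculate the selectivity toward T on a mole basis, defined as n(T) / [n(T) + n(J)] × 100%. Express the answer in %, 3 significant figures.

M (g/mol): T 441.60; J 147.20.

88.8 %

n(T) = 1160 / 441.60 = 2.627 mol
n(J) = 48.8 / 147.20 = 0.3315 mol
selectivity = 2.627/(2.627+0.3315) × 100 = 88.79 %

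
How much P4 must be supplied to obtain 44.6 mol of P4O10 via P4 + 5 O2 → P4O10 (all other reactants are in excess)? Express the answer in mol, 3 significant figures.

n(P4O10) = 44.60 mol
n(P4) = (1/1) × 44.60 = 44.60 mol

44.6 mol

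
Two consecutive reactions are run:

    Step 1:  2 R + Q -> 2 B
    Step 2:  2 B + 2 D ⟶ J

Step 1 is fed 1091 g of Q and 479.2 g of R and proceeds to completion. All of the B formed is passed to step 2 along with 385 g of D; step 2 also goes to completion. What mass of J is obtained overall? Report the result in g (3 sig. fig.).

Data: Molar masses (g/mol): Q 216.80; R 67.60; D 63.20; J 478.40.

Step 1:
n(Q) = 1091 / 216.80 = 5.032 mol
n(R) = 479.2 / 67.60 = 7.089 mol
n/ν for Q = 5.032/1 = 5.032
n/ν for R = 7.089/2 = 3.545
Smallest n/ν is R → limiting reagent.
n(B) produced = (2/2) × 7.089 = 7.089 mol
Step 2:
n(B) available = 7.089 mol
n(D) = 385.0 / 63.20 = 6.092 mol
n/ν for B = 7.089/2 = 3.545
n/ν for D = 6.092/2 = 3.046
Smallest n/ν is D → limiting reagent.
n(J) = (1/2) × 6.092 = 3.046 mol
mass = 3.046 × 478.40 = 1457 g

1460 g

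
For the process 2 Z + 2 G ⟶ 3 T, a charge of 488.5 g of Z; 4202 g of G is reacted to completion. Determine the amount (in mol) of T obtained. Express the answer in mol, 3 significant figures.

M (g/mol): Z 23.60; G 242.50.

n(Z) = 488.5 / 23.60 = 20.70 mol
n(G) = 4202 / 242.50 = 17.33 mol
n/ν → Z: 10.35, G: 8.665; G is limiting.
n(T) = (3/2) × 17.33 = 26.00 mol

26.0 mol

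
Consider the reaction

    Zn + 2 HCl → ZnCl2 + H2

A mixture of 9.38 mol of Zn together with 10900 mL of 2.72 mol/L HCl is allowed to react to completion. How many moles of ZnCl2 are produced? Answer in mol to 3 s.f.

9.38 mol

n(Zn) = 9.380 mol
n(HCl) = 2.72 × 10900/1000 = 29.65 mol
n/ν for Zn = 9.380/1 = 9.380
n/ν for HCl = 29.65/2 = 14.83
Smallest n/ν is Zn → limiting reagent.
n(ZnCl2) = (1/1) × 9.380 = 9.380 mol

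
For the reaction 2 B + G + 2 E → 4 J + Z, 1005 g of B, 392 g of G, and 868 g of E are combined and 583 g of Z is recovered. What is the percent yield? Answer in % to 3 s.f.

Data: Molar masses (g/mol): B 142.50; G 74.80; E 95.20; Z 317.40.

n(B) = 1005 / 142.50 = 7.053 mol
n(G) = 392.0 / 74.80 = 5.241 mol
n(E) = 868.0 / 95.20 = 9.118 mol
n/ν for B = 7.053/2 = 3.527
n/ν for G = 5.241/1 = 5.241
n/ν for E = 9.118/2 = 4.559
Smallest n/ν is B → limiting reagent.
theoretical n(Z) = (1/2) × 7.053 = 3.527 mol → 1119 g
% yield = 583 / 1119 × 100 = 52.10 %

52.1 %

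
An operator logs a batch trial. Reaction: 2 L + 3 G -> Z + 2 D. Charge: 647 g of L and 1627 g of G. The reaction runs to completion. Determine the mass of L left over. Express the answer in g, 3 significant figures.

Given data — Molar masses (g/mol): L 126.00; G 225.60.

41.2 g

n(L) = 647.0 / 126.00 = 5.135 mol
n(G) = 1627 / 225.60 = 7.212 mol
n/ν for L = 5.135/2 = 2.568
n/ν for G = 7.212/3 = 2.404
Smallest n/ν is G → limiting reagent.
L consumed = (2/3) × 7.212 = 4.808 mol
L remaining = 5.135 − 4.808 = 0.3270 mol
mass = 0.3270 × 126.00 = 41.20 g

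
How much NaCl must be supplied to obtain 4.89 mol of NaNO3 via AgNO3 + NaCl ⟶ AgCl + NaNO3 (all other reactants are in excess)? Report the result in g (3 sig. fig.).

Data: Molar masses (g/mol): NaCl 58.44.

286 g

n(NaNO3) = 4.890 mol
n(NaCl) = (1/1) × 4.890 = 4.890 mol
mass = 4.890 × 58.44 = 285.8 g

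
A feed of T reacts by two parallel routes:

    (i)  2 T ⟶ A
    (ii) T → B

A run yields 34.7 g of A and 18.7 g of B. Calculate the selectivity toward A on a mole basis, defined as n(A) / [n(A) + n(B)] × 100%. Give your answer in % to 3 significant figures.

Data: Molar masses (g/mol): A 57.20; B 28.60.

48.1 %

n(A) = 34.7 / 57.20 = 0.6066 mol
n(B) = 18.7 / 28.60 = 0.6538 mol
selectivity = 0.6066/(0.6066+0.6538) × 100 = 48.13 %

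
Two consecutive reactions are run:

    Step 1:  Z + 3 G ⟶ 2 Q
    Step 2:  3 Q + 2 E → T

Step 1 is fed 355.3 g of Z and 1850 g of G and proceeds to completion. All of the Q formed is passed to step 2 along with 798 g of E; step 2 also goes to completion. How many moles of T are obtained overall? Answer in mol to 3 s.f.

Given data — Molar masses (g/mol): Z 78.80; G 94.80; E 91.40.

Step 1:
n(Z) = 355.3 / 78.80 = 4.509 mol
n(G) = 1850 / 94.80 = 19.51 mol
n/ν → Z: 4.509, G: 6.503; Z is limiting.
n(Q) produced = (2/1) × 4.509 = 9.018 mol
Step 2:
n(Q) available = 9.018 mol
n(E) = 798.0 / 91.40 = 8.731 mol
n/ν → Q: 3.006, E: 4.366; Q is limiting.
n(T) = (1/3) × 9.018 = 3.006 mol

3.01 mol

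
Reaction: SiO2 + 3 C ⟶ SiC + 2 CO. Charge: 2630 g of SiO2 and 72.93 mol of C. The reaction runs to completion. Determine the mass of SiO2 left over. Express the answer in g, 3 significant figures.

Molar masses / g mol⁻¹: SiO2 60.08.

n(SiO2) = 2630 / 60.08 = 43.77 mol
n(C) = 72.93 mol
n/ν for SiO2 = 43.77/1 = 43.77
n/ν for C = 72.93/3 = 24.31
Smallest n/ν is C → limiting reagent.
SiO2 consumed = (1/3) × 72.93 = 24.31 mol
SiO2 remaining = 43.77 − 24.31 = 19.46 mol
mass = 19.46 × 60.08 = 1169 g

1170 g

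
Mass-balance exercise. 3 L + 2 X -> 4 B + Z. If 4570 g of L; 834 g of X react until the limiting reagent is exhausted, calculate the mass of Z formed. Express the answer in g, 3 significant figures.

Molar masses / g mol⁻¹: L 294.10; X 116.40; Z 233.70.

n(L) = 4570 / 294.10 = 15.54 mol
n(X) = 834.0 / 116.40 = 7.165 mol
n/ν for L = 15.54/3 = 5.180
n/ν for X = 7.165/2 = 3.583
Smallest n/ν is X → limiting reagent.
n(Z) = (1/2) × 7.165 = 3.583 mol
mass = 3.583 × 233.70 = 837.3 g

837 g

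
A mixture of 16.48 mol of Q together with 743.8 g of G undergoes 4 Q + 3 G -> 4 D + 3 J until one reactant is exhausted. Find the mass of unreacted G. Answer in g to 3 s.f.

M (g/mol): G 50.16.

n(Q) = 16.48 mol
n(G) = 743.8 / 50.16 = 14.83 mol
n/ν → Q: 4.120, G: 4.943; Q is limiting.
G consumed = (3/4) × 16.48 = 12.36 mol
G remaining = 14.83 − 12.36 = 2.470 mol
mass = 2.470 × 50.16 = 123.9 g

124 g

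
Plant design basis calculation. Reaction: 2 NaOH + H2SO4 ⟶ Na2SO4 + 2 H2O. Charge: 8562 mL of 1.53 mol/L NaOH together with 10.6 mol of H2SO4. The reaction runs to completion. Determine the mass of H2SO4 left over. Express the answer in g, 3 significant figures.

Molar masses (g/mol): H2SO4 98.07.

397 g

n(NaOH) = 1.53 × 8562/1000 = 13.10 mol
n(H2SO4) = 10.60 mol
n/ν → NaOH: 6.550, H2SO4: 10.60; NaOH is limiting.
H2SO4 consumed = (1/2) × 13.10 = 6.550 mol
H2SO4 remaining = 10.60 − 6.550 = 4.050 mol
mass = 4.050 × 98.07 = 397.2 g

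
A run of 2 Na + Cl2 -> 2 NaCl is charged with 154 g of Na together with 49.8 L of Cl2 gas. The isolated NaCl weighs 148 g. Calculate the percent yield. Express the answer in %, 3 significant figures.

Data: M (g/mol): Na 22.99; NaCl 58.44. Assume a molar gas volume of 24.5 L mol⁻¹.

n(Na) = 154.0 / 22.99 = 6.699 mol
n(Cl2) = 49.80 / 24.5 = 2.033 mol
n/ν for Na = 6.699/2 = 3.350
n/ν for Cl2 = 2.033/1 = 2.033
Smallest n/ν is Cl2 → limiting reagent.
theoretical n(NaCl) = (2/1) × 2.033 = 4.066 mol → 237.6 g
% yield = 148 / 237.6 × 100 = 62.29 %

62.3 %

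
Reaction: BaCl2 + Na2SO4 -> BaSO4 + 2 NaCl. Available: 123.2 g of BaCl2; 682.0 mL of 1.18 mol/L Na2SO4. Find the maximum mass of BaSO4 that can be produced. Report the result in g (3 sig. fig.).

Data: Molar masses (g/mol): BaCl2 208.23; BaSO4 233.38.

n(BaCl2) = 123.2 / 208.23 = 0.5917 mol
n(Na2SO4) = 1.18 × 682.0/1000 = 0.8048 mol
n/ν → BaCl2: 0.5917, Na2SO4: 0.8048; BaCl2 is limiting.
n(BaSO4) = (1/1) × 0.5917 = 0.5917 mol
mass = 0.5917 × 233.38 = 138.1 g

138 g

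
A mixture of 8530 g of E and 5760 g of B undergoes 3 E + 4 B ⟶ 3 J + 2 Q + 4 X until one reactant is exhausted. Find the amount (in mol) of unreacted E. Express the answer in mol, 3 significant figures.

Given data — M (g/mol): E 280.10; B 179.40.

6.37 mol

n(E) = 8530 / 280.10 = 30.45 mol
n(B) = 5760 / 179.40 = 32.11 mol
n/ν → E: 10.15, B: 8.028; B is limiting.
E consumed = (3/4) × 32.11 = 24.08 mol
E remaining = 30.45 − 24.08 = 6.370 mol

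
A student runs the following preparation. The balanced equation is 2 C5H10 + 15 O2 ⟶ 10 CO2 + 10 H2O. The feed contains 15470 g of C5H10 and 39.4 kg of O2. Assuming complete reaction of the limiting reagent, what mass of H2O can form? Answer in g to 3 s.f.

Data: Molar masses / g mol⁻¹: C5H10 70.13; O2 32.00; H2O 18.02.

14800 g

n(C5H10) = 15470 / 70.13 = 220.6 mol
n(O2) = 39.40×1000 / 32.00 = 1231 mol
n/ν for C5H10 = 220.6/2 = 110.3
n/ν for O2 = 1231/15 = 82.07
Smallest n/ν is O2 → limiting reagent.
n(H2O) = (10/15) × 1231 = 820.7 mol
mass = 820.7 × 18.02 = 14790 g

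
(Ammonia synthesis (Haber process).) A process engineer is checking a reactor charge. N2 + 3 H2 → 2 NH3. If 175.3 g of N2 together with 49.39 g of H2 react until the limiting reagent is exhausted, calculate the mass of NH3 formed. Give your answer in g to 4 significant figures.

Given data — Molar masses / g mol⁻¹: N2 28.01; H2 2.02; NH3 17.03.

213.2 g

n(N2) = 175.3 / 28.01 = 6.258 mol
n(H2) = 49.39 / 2.02 = 24.45 mol
n/ν → N2: 6.258, H2: 8.150; N2 is limiting.
n(NH3) = (2/1) × 6.258 = 12.52 mol
mass = 12.52 × 17.03 = 213.2 g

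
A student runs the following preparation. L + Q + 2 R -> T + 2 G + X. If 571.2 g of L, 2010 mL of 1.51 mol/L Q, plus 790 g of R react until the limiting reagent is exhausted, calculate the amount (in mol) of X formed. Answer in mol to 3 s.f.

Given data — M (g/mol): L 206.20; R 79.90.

2.77 mol

n(L) = 571.2 / 206.20 = 2.770 mol
n(Q) = 1.51 × 2010/1000 = 3.035 mol
n(R) = 790.0 / 79.90 = 9.887 mol
n/ν → L: 2.770, Q: 3.035, R: 4.944; L is limiting.
n(X) = (1/1) × 2.770 = 2.770 mol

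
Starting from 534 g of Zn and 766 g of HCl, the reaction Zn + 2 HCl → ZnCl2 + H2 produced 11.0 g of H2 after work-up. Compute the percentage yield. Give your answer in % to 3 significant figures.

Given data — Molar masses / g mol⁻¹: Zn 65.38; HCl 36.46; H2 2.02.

n(Zn) = 534.0 / 65.38 = 8.168 mol
n(HCl) = 766.0 / 36.46 = 21.01 mol
n/ν → Zn: 8.168, HCl: 10.51; Zn is limiting.
theoretical n(H2) = (1/1) × 8.168 = 8.168 mol → 16.50 g
% yield = 11.0 / 16.50 × 100 = 66.67 %

66.7 %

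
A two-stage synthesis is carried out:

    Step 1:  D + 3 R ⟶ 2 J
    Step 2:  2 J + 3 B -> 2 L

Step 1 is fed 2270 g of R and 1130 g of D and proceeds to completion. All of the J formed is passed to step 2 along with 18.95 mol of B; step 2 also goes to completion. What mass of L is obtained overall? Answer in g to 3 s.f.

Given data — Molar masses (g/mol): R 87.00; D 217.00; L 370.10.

Step 1:
n(R) = 2270 / 87.00 = 26.09 mol
n(D) = 1130 / 217.00 = 5.207 mol
n/ν for R = 26.09/3 = 8.697
n/ν for D = 5.207/1 = 5.207
Smallest n/ν is D → limiting reagent.
n(J) produced = (2/1) × 5.207 = 10.41 mol
Step 2:
n(J) available = 10.41 mol
n(B) = 18.95 mol
n/ν for J = 10.41/2 = 5.205
n/ν for B = 18.95/3 = 6.317
Smallest n/ν is J → limiting reagent.
n(L) = (2/2) × 10.41 = 10.41 mol
mass = 10.41 × 370.10 = 3853 g

3850 g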